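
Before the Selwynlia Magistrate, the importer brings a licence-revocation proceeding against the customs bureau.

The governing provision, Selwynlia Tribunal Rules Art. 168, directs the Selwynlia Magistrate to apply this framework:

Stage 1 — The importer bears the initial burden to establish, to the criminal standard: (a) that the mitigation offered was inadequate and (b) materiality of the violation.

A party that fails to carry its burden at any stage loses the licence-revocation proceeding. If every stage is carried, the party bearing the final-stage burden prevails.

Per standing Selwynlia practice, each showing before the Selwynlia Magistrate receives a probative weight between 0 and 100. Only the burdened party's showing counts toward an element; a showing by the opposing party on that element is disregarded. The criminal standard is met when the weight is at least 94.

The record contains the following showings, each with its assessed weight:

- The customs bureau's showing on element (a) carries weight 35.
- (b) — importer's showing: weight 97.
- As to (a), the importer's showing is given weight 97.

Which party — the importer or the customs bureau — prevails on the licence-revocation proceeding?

Stage 1 — burden on importer; standard: the criminal standard (weight is at least 94).
    (a): 97 (customs bureau's 35 disregarded) ≥ 94 [met]
    (b): 97 ≥ 94 [met]
  All elements met at the final stage.
With every stage satisfied, the importer prevails.

importer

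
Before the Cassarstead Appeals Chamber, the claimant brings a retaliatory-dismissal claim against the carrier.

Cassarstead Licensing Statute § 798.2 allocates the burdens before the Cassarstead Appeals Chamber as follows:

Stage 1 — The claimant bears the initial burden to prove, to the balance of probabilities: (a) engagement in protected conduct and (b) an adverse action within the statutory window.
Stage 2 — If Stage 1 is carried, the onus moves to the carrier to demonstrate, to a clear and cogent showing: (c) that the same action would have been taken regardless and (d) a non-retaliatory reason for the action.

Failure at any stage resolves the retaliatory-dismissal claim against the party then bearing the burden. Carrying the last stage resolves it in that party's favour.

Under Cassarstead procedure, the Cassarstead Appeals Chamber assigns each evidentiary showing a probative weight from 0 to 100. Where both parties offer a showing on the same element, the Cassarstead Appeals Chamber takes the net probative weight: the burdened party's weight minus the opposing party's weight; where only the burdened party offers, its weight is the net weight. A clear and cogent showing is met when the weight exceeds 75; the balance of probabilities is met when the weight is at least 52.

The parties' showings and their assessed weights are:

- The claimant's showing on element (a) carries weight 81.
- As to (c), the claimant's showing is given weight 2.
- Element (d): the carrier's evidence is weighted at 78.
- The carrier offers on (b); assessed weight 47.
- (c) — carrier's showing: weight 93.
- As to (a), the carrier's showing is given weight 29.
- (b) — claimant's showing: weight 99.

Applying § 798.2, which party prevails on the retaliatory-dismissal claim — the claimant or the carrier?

carrier

At Stage 1 the claimant must meet the balance of probabilities (weight is at least 52): on (a) the weight is 81 less the opposing 29 gives net 52, which does reach 52, so (a) meets the standard; on (b) the weight is 99 less the opposing 47 gives net 52, ≥ 52, so (b) meets the standard.
  Stage 1 carried; the burden shifts to the carrier.
At Stage 2 the carrier must meet a clear and cogent showing (weight exceeds 75): on (c) the weight is 93 less the opposing 2 gives net 91, > 75, so (c) meets the standard; on (d) the weight is 78, which does exceed 75, so (d) meets the standard.
  Stage 2 carried; the final stage is satisfied.
Every stage carried; the carrier prevails.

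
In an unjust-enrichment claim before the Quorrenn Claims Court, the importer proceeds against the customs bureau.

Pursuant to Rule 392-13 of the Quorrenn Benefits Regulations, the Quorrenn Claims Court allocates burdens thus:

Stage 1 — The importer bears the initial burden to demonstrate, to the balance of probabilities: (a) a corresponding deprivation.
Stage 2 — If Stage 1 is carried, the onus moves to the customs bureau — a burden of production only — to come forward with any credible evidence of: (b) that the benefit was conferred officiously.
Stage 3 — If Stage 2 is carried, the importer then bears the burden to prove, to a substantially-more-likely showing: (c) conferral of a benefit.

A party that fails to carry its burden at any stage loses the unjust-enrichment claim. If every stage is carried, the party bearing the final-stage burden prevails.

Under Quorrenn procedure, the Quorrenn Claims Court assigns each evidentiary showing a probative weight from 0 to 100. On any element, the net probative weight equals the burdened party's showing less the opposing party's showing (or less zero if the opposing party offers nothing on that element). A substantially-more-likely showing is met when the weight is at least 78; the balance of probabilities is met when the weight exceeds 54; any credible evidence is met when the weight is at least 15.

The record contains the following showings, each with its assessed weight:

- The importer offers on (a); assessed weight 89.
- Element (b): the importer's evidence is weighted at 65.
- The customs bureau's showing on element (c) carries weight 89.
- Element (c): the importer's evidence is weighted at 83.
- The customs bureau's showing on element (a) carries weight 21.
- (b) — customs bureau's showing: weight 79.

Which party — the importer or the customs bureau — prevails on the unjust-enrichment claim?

importer

At Stage 1 the importer must meet the balance of probabilities (weight exceeds 54): on (a) the weight is 89 less the opposing 21 gives net 68, > 54, so (a) meets the standard.
  Stage 1 carried; the burden shifts to the customs bureau.
At Stage 2 the customs bureau must meet any credible evidence (weight is at least 15): on (b) the weight is 79 less the opposing 65 gives net 14, < 15, so (b) does not meet the standard.
  Stage 2 not carried; the customs bureau fails its burden.
The analysis ends at Stage 2; the importer prevails.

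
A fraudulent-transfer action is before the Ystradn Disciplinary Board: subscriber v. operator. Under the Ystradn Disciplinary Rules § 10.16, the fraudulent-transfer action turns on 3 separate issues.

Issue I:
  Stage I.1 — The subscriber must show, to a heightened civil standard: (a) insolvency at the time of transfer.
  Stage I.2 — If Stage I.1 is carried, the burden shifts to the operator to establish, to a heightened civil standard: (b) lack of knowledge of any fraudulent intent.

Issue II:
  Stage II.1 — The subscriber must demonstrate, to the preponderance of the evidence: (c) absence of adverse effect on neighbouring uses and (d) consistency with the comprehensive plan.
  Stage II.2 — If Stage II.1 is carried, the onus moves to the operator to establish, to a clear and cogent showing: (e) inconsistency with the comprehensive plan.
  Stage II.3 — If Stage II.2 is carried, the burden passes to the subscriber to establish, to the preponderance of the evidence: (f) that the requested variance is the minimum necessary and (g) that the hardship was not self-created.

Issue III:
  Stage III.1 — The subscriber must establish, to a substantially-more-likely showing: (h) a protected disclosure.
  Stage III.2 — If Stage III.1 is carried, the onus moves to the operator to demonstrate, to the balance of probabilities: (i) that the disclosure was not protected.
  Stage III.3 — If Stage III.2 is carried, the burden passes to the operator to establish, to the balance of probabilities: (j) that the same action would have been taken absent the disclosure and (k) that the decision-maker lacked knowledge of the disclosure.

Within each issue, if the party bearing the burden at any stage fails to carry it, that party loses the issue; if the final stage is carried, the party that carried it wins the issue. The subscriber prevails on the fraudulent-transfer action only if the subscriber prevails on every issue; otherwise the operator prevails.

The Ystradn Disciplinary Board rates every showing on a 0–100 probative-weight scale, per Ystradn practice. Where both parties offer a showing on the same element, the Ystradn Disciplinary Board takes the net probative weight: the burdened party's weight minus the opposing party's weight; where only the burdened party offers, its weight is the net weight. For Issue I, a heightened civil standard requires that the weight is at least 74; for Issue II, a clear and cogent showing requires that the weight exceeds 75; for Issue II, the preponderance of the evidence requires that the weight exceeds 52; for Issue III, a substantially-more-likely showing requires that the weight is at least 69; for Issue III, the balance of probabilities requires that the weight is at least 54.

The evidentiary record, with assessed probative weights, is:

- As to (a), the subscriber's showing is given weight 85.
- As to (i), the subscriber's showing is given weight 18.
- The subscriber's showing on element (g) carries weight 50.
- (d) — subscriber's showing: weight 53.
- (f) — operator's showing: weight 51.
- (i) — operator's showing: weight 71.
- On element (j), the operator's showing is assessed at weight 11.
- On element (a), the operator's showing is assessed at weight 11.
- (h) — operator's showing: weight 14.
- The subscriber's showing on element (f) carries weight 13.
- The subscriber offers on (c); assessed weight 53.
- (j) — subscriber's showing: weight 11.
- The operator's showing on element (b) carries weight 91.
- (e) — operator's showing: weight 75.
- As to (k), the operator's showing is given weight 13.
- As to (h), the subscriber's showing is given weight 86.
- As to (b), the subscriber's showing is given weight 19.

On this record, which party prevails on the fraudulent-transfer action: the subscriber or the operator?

— Issue I —
Stage I.1 — burden on subscriber; standard: a heightened civil standard (weight is at least 74).
    (a): 85 − 11 = 74 ≥ 74 [met]
  The subscriber carries Stage I.1; the operator now bears the burden.
Stage I.2 — burden on operator; standard: a heightened civil standard (weight is at least 74).
    (b): 91 − 19 = 72 < 74 [not met]
  Stage I.2 not carried; the operator fails its burden.
The analysis ends at Stage I.2; the subscriber prevails on this issue.
— Issue II —
Stage II.1 — burden on subscriber; standard: the preponderance of the evidence (weight exceeds 52).
    (c): 53 > 52 [met]
    (d): 53 > 52 [met]
  The subscriber carries Stage II.1; the operator now bears the burden.
Stage II.2 — burden on operator; standard: a clear and cogent showing (weight exceeds 75).
    (e): 75 ≤ 75 [not met]
  Not every element is met, so the operator fails to carry Stage II.2.
So the subscriber prevails on this issue.
— Issue III —
Stage III.1 — burden on subscriber; standard: a substantially-more-likely showing (weight is at least 69).
    (h): 86 − 14 = 72 ≥ 69 [met]
  Stage III.1 carried; the burden shifts to the operator.
Stage III.2 — burden on operator; standard: the balance of probabilities (weight is at least 54).
    (i): 71 − 18 = 53 < 54 [not met]
  Stage III.2 not carried; the operator fails its burden.
The subscriber prevails on this issue.
Per-issue: Issue I → subscriber; Issue II → subscriber; Issue III → subscriber. The subscriber must prevail on every issue; overall, the subscriber prevails.

subscriber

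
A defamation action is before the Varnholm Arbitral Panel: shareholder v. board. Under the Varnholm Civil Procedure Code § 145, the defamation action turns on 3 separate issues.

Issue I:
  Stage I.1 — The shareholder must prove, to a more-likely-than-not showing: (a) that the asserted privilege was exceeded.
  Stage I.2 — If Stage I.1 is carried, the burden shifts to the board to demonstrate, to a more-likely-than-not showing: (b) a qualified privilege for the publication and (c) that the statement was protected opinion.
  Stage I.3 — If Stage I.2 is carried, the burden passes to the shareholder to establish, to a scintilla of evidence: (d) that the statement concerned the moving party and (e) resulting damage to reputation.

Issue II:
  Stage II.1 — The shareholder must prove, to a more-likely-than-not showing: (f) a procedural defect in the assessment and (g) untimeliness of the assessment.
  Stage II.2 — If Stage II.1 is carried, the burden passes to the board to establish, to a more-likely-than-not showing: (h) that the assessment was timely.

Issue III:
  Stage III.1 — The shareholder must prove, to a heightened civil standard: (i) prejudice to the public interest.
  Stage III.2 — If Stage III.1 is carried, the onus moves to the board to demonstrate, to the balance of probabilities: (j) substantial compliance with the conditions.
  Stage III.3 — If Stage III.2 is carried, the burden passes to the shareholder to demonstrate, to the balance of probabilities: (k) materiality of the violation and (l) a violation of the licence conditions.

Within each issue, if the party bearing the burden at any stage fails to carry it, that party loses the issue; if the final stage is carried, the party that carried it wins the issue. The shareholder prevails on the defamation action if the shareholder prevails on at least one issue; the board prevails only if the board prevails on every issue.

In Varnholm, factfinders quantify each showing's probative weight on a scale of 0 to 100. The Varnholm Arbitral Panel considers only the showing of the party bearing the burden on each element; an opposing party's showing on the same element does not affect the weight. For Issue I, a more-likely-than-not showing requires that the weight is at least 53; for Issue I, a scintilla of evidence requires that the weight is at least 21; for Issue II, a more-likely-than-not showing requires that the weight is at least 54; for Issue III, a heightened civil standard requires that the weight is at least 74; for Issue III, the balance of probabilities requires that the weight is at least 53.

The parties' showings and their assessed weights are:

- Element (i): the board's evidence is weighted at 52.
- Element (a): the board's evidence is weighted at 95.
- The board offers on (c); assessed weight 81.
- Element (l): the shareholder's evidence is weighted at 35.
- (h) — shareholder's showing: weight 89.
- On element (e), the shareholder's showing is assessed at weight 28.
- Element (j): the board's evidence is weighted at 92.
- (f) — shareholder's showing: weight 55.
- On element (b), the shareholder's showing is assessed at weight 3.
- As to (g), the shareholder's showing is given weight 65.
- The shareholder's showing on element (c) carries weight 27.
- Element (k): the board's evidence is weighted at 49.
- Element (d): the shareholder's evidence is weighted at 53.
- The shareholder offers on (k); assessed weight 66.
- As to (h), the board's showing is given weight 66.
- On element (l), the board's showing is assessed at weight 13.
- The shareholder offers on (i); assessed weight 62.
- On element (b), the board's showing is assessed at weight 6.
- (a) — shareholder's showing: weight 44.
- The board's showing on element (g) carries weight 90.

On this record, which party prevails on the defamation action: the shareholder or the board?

— Issue I —
Stage I.1 (shareholder, a more-likely-than-not showing, weight is at least 53): (a) 44 (board's 95 disregarded) < 53 — fails.
  The shareholder does not carry Stage I.1.
So the board prevails on this issue.
— Issue II —
At Stage II.1 the shareholder must meet a more-likely-than-not showing (weight is at least 54): on (f) the weight is 55, which does reach 54, so (f) meets the standard; on (g) the weight is 65 (the board's 90 is given no effect), ≥ 54, so (g) meets the standard.
  The shareholder carries Stage II.1; the board now bears the burden.
At Stage II.2 the board must meet a more-likely-than-not showing (weight is at least 54): on (h) the weight is 66 (the shareholder's 89 is given no effect), which does reach 54, so (h) meets the standard.
  The board carries the last stage.
With every stage satisfied, the board prevails on this issue.
— Issue III —
Stage III.1 (shareholder, a heightened civil standard, weight is at least 74): (i) 62 (board's 52 disregarded) < 74 — fails.
  The shareholder does not carry Stage III.1.
The board prevails on this issue.
Per-issue: Issue I → board; Issue II → board; Issue III → board. The shareholder must prevail on at least one issue; overall, the board prevails.

board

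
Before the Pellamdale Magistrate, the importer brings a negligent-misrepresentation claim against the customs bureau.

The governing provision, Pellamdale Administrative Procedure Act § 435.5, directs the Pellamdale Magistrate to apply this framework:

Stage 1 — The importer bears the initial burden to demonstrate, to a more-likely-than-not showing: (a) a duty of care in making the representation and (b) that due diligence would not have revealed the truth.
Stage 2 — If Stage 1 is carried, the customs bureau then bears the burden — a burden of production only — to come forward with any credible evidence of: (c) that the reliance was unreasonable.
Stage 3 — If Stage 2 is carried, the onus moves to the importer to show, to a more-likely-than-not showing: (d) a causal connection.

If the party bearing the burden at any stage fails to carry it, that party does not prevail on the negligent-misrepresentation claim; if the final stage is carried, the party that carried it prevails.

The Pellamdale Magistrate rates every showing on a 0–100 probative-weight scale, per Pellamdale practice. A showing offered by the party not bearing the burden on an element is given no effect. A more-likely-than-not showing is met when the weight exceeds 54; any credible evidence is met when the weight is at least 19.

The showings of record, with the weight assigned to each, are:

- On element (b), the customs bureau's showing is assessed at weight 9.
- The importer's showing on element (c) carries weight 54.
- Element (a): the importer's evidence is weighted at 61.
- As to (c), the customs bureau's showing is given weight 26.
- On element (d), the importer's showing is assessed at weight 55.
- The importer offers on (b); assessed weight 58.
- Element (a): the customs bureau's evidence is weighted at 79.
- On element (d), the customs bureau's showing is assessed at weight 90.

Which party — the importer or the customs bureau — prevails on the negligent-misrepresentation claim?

importer

At Stage 1 the importer must meet a more-likely-than-not showing (weight exceeds 54): on (a) the weight is 61 (the customs bureau's 79 is given no effect), which does exceed 54, so (a) meets the standard; on (b) the weight is 58 (the customs bureau's 9 is given no effect), > 54, so (b) meets the standard.
  The importer carries Stage 1; the customs bureau now bears the burden.
At Stage 2 the customs bureau must meet any credible evidence (weight is at least 19): on (c) the weight is 26 (the importer's 54 is given no effect), ≥ 19, so (c) meets the standard.
  Stage 2 is satisfied; the onus moves to the importer.
At Stage 3 the importer must meet a more-likely-than-not showing (weight exceeds 54): on (d) the weight is 55 (the customs bureau's 90 is given no effect), which does exceed 54, so (d) meets the standard.
  Stage 3 carried; the final stage is satisfied.
With every stage satisfied, the importer prevails.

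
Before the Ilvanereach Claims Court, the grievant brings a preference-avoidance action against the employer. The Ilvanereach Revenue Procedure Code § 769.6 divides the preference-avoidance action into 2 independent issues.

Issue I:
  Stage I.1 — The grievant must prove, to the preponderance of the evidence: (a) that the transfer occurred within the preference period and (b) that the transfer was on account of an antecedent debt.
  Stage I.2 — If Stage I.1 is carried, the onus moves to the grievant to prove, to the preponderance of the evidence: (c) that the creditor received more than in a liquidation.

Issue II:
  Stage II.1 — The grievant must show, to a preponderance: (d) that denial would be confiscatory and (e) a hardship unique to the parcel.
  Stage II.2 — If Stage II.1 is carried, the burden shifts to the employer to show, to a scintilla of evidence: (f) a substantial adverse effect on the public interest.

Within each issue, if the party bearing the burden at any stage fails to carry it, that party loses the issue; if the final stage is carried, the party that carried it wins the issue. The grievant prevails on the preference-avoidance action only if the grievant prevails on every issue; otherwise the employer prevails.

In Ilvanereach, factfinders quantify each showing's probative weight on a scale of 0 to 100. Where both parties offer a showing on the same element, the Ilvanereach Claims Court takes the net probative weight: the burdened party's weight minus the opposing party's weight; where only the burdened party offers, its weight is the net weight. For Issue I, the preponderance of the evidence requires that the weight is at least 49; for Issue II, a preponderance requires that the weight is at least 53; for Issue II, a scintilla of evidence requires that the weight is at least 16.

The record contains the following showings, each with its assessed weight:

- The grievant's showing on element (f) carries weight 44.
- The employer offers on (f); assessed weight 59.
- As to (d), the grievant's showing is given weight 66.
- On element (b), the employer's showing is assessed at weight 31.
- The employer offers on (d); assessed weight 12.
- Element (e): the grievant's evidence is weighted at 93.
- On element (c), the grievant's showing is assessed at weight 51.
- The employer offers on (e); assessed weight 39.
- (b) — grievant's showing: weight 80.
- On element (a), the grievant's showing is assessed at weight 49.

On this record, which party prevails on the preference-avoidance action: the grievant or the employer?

grievant

— Issue I —
At Stage I.1 the grievant must meet the preponderance of the evidence (weight is at least 49): on (a) the weight is 49, ≥ 49, so (a) meets the standard; on (b) the weight is 80 less the opposing 31 gives net 49, ≥ 49, so (b) meets the standard.
  Stage I.1 is satisfied; the grievant continues to bear the burden.
At Stage I.2 the grievant must meet the preponderance of the evidence (weight is at least 49): on (c) the weight is 51, which does reach 49, so (c) meets the standard.
  All elements met at the final stage.
With every stage satisfied, the grievant prevails on this issue.
— Issue II —
Stage II.1 — burden on grievant; standard: a preponderance (weight is at least 53).
    (d): 66 − 12 = 54 ≥ 53 [met]
    (e): 93 − 39 = 54 ≥ 53 [met]
  The grievant carries Stage II.1; the employer now bears the burden.
Stage II.2 — burden on employer; standard: a scintilla of evidence (weight is at least 16).
    (f): 59 − 44 = 15 < 16 [not met]
  The employer does not carry Stage II.2.
The analysis ends at Stage II.2; the grievant prevails on this issue.
Per-issue: Issue I → grievant; Issue II → grievant. The grievant must prevail on every issue; overall, the grievant prevails.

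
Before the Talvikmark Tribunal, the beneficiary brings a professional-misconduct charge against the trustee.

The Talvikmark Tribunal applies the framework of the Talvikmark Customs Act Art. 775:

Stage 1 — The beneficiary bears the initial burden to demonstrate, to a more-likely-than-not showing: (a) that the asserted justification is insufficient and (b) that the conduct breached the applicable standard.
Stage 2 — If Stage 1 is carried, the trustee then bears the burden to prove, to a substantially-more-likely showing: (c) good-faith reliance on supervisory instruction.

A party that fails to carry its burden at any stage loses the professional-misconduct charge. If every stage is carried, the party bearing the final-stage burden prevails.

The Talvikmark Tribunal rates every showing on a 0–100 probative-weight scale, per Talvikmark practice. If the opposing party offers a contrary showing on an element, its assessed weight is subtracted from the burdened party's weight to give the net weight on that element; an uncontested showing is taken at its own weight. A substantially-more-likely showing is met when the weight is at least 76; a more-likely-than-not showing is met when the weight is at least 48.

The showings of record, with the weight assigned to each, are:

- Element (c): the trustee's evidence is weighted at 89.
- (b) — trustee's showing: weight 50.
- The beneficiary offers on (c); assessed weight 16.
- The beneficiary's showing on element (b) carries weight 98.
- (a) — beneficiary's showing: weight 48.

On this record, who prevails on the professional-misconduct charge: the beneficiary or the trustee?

beneficiary

At Stage 1 the beneficiary must meet a more-likely-than-not showing (weight is at least 48): on (a) the weight is 48, which does reach 48, so (a) meets the standard; on (b) the weight is 98 less the opposing 50 gives net 48, which does reach 48, so (b) meets the standard.
  All elements met. The burden passes to the trustee.
At Stage 2 the trustee must meet a substantially-more-likely showing (weight is at least 76): on (c) the weight is 89 less the opposing 16 gives net 73, which does not reach 76, so (c) does not meet the standard.
  Stage 2 not carried; the trustee fails its burden.
The beneficiary prevails.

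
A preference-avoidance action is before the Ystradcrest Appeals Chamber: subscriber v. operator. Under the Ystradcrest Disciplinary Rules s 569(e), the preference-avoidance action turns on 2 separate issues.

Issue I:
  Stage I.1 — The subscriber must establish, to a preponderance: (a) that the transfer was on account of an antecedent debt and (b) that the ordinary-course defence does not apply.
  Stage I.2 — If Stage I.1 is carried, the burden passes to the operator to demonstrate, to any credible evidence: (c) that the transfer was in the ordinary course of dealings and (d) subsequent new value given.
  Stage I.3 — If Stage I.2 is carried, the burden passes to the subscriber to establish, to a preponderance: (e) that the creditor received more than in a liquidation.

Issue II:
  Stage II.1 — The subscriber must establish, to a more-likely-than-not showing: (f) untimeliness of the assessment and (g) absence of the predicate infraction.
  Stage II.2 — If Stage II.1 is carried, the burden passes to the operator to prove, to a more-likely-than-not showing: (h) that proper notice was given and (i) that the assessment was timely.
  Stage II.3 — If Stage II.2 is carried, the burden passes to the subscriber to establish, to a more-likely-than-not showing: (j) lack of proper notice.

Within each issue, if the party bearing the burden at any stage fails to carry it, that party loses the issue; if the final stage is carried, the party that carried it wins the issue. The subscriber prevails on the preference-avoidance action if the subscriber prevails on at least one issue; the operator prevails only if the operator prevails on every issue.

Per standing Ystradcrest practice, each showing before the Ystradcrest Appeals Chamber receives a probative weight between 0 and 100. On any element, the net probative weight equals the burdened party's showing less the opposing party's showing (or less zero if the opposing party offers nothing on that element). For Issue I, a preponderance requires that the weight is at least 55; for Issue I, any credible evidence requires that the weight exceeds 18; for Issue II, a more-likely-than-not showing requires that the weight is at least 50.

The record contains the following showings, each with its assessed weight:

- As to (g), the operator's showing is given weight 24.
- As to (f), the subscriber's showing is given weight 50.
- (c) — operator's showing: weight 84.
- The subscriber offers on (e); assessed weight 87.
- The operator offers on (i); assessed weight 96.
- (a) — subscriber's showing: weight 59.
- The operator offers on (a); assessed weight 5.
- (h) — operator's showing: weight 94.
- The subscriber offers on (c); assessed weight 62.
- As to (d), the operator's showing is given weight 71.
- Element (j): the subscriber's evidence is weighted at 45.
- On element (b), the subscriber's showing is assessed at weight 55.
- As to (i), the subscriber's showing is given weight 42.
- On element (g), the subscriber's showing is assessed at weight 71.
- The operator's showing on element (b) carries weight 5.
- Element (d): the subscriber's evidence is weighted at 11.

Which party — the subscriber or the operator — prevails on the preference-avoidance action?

— Issue I —
Stage I.1 (subscriber, a preponderance, weight is at least 55): (a) net 59−5=54 < 55 — fails; (b) net 55−5=50 < 55 — fails.
  Not every element is met, so the subscriber fails to carry Stage I.1.
So the operator prevails on this issue.
— Issue II —
At Stage II.1 the subscriber must meet a more-likely-than-not showing (weight is at least 50): on (f) the weight is 50, which does reach 50, so (f) meets the standard; on (g) the weight is 71 less the opposing 24 gives net 47, < 50, so (g) does not meet the standard.
  Stage II.1 not carried; the subscriber fails its burden.
So the operator prevails on this issue.
Per-issue: Issue I → operator; Issue II → operator. The subscriber must prevail on at least one issue; overall, the operator prevails.

operator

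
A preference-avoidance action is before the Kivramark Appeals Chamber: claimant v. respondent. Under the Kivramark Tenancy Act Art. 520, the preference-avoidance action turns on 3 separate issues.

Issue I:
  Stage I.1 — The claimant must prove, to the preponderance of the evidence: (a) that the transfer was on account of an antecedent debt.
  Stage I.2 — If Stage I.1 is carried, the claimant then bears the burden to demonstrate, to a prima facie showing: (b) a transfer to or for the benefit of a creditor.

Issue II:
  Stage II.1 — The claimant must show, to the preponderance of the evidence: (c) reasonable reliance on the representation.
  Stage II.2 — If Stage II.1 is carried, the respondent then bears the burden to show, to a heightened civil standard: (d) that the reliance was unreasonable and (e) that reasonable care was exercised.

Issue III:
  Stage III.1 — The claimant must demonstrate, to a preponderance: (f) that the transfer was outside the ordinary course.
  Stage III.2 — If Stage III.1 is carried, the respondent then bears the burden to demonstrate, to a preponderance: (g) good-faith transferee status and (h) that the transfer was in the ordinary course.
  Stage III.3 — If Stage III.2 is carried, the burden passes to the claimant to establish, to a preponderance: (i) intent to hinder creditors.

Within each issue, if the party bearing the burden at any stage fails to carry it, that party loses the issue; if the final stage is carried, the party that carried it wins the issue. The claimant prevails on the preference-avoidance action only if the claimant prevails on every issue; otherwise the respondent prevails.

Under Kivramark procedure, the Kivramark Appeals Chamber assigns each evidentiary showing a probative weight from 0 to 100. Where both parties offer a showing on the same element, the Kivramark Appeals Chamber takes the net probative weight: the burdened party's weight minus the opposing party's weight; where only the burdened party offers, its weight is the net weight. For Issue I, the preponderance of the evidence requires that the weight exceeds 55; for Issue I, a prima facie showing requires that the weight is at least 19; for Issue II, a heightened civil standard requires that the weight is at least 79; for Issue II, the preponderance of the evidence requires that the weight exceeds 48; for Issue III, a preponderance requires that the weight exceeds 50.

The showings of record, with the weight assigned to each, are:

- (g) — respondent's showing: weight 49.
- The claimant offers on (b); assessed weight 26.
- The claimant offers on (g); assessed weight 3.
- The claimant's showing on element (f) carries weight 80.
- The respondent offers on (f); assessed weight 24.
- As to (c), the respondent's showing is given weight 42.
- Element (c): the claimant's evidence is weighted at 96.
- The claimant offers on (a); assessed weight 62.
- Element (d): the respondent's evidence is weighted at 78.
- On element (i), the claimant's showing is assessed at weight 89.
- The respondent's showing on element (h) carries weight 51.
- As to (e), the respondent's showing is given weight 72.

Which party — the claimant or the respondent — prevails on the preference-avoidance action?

claimant

— Issue I —
Stage I.1 — burden on claimant; standard: the preponderance of the evidence (weight exceeds 55).
    (a): 62 > 55 [met]
  All elements met. The claimant retains the burden for Stage I.2.
Stage I.2 — burden on claimant; standard: a prima facie showing (weight is at least 19).
    (b): 26 ≥ 19 [met]
  All elements met at the final stage.
With every stage satisfied, the claimant prevails on this issue.
— Issue II —
Stage II.1 — burden on claimant; standard: the preponderance of the evidence (weight exceeds 48).
    (c): 96 − 42 = 54 > 48 [met]
  Stage II.1 is satisfied; the onus moves to the respondent.
Stage II.2 — burden on respondent; standard: a heightened civil standard (weight is at least 79).
    (d): 78 < 79 [not met]
    (e): 72 < 79 [not met]
  The respondent does not carry Stage II.2.
So the claimant prevails on this issue.
— Issue III —
At Stage III.1 the claimant must meet a preponderance (weight exceeds 50): on (f) the weight is 80 less the opposing 24 gives net 56, > 50, so (f) meets the standard.
  The claimant carries Stage III.1; the respondent now bears the burden.
At Stage III.2 the respondent must meet a preponderance (weight exceeds 50): on (g) the weight is 49 less the opposing 3 gives net 46, ≤ 50, so (g) does not meet the standard; on (h) the weight is 51, > 50, so (h) meets the standard.
  Stage III.2 not carried; the respondent fails its burden.
The analysis ends at Stage III.2; the claimant prevails on this issue.
Per-issue: Issue I → claimant; Issue II → claimant; Issue III → claimant. The claimant must prevail on every issue; overall, the claimant prevails.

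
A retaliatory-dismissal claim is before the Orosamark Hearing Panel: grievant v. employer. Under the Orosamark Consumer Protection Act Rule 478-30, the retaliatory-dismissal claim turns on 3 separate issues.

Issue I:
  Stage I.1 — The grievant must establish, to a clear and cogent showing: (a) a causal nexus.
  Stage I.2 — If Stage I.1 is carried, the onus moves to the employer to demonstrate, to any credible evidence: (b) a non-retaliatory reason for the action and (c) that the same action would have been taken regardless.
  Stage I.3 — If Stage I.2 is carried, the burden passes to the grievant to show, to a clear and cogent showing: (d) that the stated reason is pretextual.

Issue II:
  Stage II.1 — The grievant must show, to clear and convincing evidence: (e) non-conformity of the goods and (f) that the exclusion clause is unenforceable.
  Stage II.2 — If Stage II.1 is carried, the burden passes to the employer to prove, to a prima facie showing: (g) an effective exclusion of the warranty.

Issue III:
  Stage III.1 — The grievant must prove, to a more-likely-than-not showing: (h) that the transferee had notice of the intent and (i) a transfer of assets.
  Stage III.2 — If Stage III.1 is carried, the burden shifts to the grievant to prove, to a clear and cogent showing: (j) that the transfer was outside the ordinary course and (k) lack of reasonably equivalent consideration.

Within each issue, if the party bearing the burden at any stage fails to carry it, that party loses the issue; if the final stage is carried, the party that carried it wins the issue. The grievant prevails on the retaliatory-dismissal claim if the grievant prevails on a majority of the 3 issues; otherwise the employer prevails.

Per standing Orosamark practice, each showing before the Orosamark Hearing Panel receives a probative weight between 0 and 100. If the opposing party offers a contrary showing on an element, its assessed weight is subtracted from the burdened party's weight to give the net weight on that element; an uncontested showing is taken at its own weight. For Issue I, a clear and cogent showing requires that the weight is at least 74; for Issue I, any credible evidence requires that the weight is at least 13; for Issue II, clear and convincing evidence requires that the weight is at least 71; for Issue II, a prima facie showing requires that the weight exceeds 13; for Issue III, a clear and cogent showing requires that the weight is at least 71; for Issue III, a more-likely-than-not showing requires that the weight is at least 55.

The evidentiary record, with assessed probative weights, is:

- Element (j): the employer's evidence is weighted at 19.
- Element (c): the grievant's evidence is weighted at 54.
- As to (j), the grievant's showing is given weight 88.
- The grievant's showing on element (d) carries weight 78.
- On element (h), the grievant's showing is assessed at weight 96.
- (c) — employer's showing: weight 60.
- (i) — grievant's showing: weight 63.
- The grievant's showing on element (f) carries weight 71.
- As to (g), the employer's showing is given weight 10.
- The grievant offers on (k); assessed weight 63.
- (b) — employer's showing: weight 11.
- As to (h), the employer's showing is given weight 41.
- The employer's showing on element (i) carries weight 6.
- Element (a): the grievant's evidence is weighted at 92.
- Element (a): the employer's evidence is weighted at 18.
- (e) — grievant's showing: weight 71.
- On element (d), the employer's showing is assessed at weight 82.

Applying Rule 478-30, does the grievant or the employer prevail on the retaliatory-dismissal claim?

grievant

— Issue I —
Stage I.1 — burden on grievant; standard: a clear and cogent showing (weight is at least 74).
    (a): 92 − 18 = 74 ≥ 74 [met]
  All elements met. The burden passes to the employer.
Stage I.2 — burden on employer; standard: any credible evidence (weight is at least 13).
    (b): 11 < 13 [not met]
    (c): 60 − 54 = 6 < 13 [not met]
  Not every element is met, so the employer fails to carry Stage I.2.
The grievant prevails on this issue.
— Issue II —
At Stage II.1 the grievant must meet clear and convincing evidence (weight is at least 71): on (e) the weight is 71, ≥ 71, so (e) meets the standard; on (f) the weight is 71, ≥ 71, so (f) meets the standard.
  Stage II.1 is satisfied; the onus moves to the employer.
At Stage II.2 the employer must meet a prima facie showing (weight exceeds 13): on (g) the weight is 10, which does not exceed 13, so (g) does not meet the standard.
  Stage II.2 not carried; the employer fails its burden.
So the grievant prevails on this issue.
— Issue III —
At Stage III.1 the grievant must meet a more-likely-than-not showing (weight is at least 55): on (h) the weight is 96 less the opposing 41 gives net 55, ≥ 55, so (h) meets the standard; on (i) the weight is 63 less the opposing 6 gives net 57, which does reach 55, so (i) meets the standard.
  Stage III.1 is satisfied; the grievant continues to bear the burden.
At Stage III.2 the grievant must meet a clear and cogent showing (weight is at least 71): on (j) the weight is 88 less the opposing 19 gives net 69, which does not reach 71, so (j) does not meet the standard; on (k) the weight is 63, which does not reach 71, so (k) does not meet the standard.
  Stage III.2 not carried; the grievant fails its burden.
The employer prevails on this issue.
Per-issue: Issue I → grievant; Issue II → grievant; Issue III → employer. The grievant must prevail on a majority of issues; overall, the grievant prevails.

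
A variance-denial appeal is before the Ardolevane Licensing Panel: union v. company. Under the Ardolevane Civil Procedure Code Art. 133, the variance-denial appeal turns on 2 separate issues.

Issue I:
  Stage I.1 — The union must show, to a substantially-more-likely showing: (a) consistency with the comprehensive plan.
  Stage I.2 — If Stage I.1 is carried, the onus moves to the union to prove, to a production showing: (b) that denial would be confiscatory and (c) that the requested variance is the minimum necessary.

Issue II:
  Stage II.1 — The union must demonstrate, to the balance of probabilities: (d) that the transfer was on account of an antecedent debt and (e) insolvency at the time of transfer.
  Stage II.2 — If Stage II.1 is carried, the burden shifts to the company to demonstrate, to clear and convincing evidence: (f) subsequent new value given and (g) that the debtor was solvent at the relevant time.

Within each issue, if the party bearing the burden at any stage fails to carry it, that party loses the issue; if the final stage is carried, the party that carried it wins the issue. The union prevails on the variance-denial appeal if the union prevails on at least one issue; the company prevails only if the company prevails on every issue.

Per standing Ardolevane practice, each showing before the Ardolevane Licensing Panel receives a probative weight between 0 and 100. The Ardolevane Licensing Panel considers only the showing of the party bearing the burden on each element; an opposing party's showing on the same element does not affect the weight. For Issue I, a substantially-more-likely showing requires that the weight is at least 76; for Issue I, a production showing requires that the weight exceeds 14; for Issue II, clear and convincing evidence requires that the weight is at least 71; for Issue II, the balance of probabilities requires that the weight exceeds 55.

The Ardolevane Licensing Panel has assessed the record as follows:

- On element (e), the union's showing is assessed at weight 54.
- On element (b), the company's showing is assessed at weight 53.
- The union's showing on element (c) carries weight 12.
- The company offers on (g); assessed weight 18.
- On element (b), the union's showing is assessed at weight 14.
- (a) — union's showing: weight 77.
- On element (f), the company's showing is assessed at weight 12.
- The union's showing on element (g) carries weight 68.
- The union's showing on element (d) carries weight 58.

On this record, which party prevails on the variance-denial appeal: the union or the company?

company

— Issue I —
Stage I.1 (union, a substantially-more-likely showing, weight is at least 76): (a) 77 ≥ 76 — meets.
  Stage I.1 carried; the burden remains with the union.
Stage I.2 (union, a production showing, weight exceeds 14): (b) 14 (company's 53 disregarded) ≤ 14 — fails; (c) 12 ≤ 14 — fails.
  Not every element is met, so the union fails to carry Stage I.2.
The analysis ends at Stage I.2; the company prevails on this issue.
— Issue II —
Stage II.1 (union, the balance of probabilities, weight exceeds 55): (d) 58 > 55 — meets; (e) 54 ≤ 55 — fails.
  Stage II.1 not carried; the union fails its burden.
The analysis ends at Stage II.1; the company prevails on this issue.
Per-issue: Issue I → company; Issue II → company. The union must prevail on at least one issue; overall, the company prevails.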